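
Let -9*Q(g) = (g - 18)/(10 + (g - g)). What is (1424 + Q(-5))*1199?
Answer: 153691417/90 ≈ 1.7077e+6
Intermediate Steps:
Q(g) = ⅕ - g/90 (Q(g) = -(g - 18)/(9*(10 + (g - g))) = -(-18 + g)/(9*(10 + 0)) = -(-18 + g)/(9*10) = -(-9/5 + g/10)/9 = ⅕ - g/90)
(1424 + Q(-5))*1199 = (1424 + (⅕ - 1/90*(-5)))*1199 = (1424 + (⅕ + 1/18))*1199 = (1424 + 23/90)*1199 = (128183/90)*1199 = 153691417/90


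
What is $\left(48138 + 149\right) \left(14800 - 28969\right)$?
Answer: $-684178503$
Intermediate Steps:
$\left(48138 + 149\right) \left(14800 - 28969\right) = 48287 \left(14800 - 28969\right) = 48287 \left(-14169\right) = -684178503$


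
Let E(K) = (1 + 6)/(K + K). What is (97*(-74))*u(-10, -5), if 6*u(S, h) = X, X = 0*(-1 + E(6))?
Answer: 0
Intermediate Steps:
E(K) = 7/(2*K) (E(K) = 7/((2*K)) = 7*(1/(2*K)) = 7/(2*K))
X = 0 (X = 0*(-1 + (7/2)/6) = 0*(-1 + (7/2)*(⅙)) = 0*(-1 + 7/12) = 0*(-5/12) = 0)
u(S, h) = 0 (u(S, h) = (⅙)*0 = 0)
(97*(-74))*u(-10, -5) = (97*(-74))*0 = -7178*0 = 0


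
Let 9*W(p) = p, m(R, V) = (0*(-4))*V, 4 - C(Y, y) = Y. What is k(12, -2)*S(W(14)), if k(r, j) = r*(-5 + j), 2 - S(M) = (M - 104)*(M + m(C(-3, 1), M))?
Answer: -365960/27 ≈ -13554.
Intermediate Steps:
C(Y, y) = 4 - Y
m(R, V) = 0 (m(R, V) = 0*V = 0)
W(p) = p/9
S(M) = 2 - M*(-104 + M) (S(M) = 2 - (M - 104)*(M + 0) = 2 - (-104 + M)*M = 2 - M*(-104 + M))
k(12, -2)*S(W(14)) = (12*(-5 - 2))*(2 - ((1/9)*14)**2 + 104*((1/9)*14)) = (12*(-7))*(2 - (14/9)**2 + 104*(14/9)) = -84*(2 - 1*196/81 + 1456/9) = -84*(2 - 196/81 + 1456/9) = -84*13070/81 = -365960/27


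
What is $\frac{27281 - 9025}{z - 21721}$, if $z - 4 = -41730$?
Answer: $- \frac{18256}{63447} \approx -0.28774$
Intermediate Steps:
$z = -41726$ ($z = 4 - 41730 = -41726$)
$\frac{27281 - 9025}{z - 21721} = \frac{27281 - 9025}{-41726 - 21721} = \frac{18256}{-63447} = 18256 \left(- \frac{1}{63447}\right) = - \frac{18256}{63447}$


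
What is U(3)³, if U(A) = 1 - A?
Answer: -8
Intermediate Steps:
U(3)³ = (1 - 1*3)³ = (1 - 3)³ = (-2)³ = -8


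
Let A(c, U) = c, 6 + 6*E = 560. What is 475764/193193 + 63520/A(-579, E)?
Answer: -62156228/579579 ≈ -107.24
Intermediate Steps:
E = 277/3 (E = -1 + (⅙)*560 = -1 + 280/3 = 277/3 ≈ 92.333)
475764/193193 + 63520/A(-579, E) = 475764/193193 + 63520/(-579) = 475764*(1/193193) + 63520*(-1/579) = 475764/193193 - 63520/579 = -62156228/579579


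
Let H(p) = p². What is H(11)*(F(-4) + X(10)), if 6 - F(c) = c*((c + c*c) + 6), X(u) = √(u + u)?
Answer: 9438 + 242*√5 ≈ 9979.1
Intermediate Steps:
X(u) = √2*√u (X(u) = √(2*u) = √2*√u)
F(c) = 6 - c*(6 + c + c²) (F(c) = 6 - c*((c + c*c) + 6) = 6 - c*((c + c²) + 6) = 6 - c*(6 + c + c²))
H(11)*(F(-4) + X(10)) = 11²*((6 - 1*(-4)² - 1*(-4)³ - 6*(-4)) + √2*√10) = 121*((6 - 1*16 - 1*(-64) + 24) + 2*√5) = 121*((6 - 16 + 64 + 24) + 2*√5) = 121*(78 + 2*√5) = 9438 + 242*√5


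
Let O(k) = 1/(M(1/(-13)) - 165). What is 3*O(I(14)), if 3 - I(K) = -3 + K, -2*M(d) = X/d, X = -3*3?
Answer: -2/149 ≈ -0.013423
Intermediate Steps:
X = -9
M(d) = 9/(2*d) (M(d) = -(-9)/(2*d) = 9/(2*d))
I(K) = 6 - K (I(K) = 3 - (-3 + K) = 3 + (3 - K) = 6 - K)
O(k) = -2/447 (O(k) = 1/(9/(2*(1/(-13))) - 165) = 1/(9/(2*(-1/13)) - 165) = 1/((9/2)*(-13) - 165) = 1/(-117/2 - 165) = 1/(-447/2) = -2/447)
3*O(I(14)) = 3*(-2/447) = -2/149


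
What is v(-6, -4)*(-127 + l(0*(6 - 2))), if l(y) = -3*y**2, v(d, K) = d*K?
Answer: -3048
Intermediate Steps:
v(d, K) = K*d
v(-6, -4)*(-127 + l(0*(6 - 2))) = (-4*(-6))*(-127 - 3*(0*(6 - 2))**2) = 24*(-127 - 3*(0*4)**2) = 24*(-127 - 3*0**2) = 24*(-127 - 3*0) = 24*(-127 + 0) = 24*(-127) = -3048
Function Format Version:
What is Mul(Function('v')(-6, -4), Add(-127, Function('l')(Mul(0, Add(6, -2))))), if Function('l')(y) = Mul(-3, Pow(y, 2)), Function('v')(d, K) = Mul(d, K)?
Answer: -3048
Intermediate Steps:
Function('v')(d, K) = Mul(K, d)
Mul(Function('v')(-6, -4), Add(-127, Function('l')(Mul(0, Add(6, -2))))) = Mul(Mul(-4, -6), Add(-127, Mul(-3, Pow(Mul(0, Add(6, -2)), 2)))) = Mul(24, Add(-127, Mul(-3, Pow(Mul(0, 4), 2)))) = Mul(24, Add(-127, Mul(-3, Pow(0, 2)))) = Mul(24, Add(-127, Mul(-3, 0))) = Mul(24, Add(-127, 0)) = Mul(24, -127) = -3048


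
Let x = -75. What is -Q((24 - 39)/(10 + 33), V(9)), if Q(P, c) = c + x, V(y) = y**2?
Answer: -6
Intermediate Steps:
Q(P, c) = -75 + c (Q(P, c) = c - 75 = -75 + c)
-Q((24 - 39)/(10 + 33), V(9)) = -(-75 + 9**2) = -(-75 + 81) = -1*6 = -6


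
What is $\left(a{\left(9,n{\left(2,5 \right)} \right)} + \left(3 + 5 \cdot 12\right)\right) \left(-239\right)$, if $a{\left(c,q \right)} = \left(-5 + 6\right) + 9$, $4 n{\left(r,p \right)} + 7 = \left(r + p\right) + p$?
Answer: $-17447$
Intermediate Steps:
$n{\left(r,p \right)} = - \frac{7}{4} + \frac{p}{2} + \frac{r}{4}$ ($n{\left(r,p \right)} = - \frac{7}{4} + \frac{\left(r + p\right) + p}{4} = - \frac{7}{4} + \frac{\left(p + r\right) + p}{4} = - \frac{7}{4} + \frac{r + 2 p}{4} = - \frac{7}{4} + \left(\frac{p}{2} + \frac{r}{4}\right) = - \frac{7}{4} + \frac{p}{2} + \frac{r}{4}$)
$a{\left(c,q \right)} = 10$ ($a{\left(c,q \right)} = 1 + 9 = 10$)
$\left(a{\left(9,n{\left(2,5 \right)} \right)} + \left(3 + 5 \cdot 12\right)\right) \left(-239\right) = \left(10 + \left(3 + 5 \cdot 12\right)\right) \left(-239\right) = \left(10 + \left(3 + 60\right)\right) \left(-239\right) = \left(10 + 63\right) \left(-239\right) = 73 \left(-239\right) = -17447$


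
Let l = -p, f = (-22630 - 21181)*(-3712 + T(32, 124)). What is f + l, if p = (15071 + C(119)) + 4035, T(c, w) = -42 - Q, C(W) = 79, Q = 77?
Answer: 167820756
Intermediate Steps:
T(c, w) = -119 (T(c, w) = -42 - 1*77 = -42 - 77 = -119)
f = 167839941 (f = (-22630 - 21181)*(-3712 - 119) = -43811*(-3831) = 167839941)
p = 19185 (p = (15071 + 79) + 4035 = 15150 + 4035 = 19185)
l = -19185 (l = -1*19185 = -19185)
f + l = 167839941 - 19185 = 167820756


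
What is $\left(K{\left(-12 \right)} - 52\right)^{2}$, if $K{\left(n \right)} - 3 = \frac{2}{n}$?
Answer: $\frac{87025}{36} \approx 2417.4$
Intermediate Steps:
$K{\left(n \right)} = 3 + \frac{2}{n}$
$\left(K{\left(-12 \right)} - 52\right)^{2} = \left(\left(3 + \frac{2}{-12}\right) - 52\right)^{2} = \left(\left(3 + 2 \left(- \frac{1}{12}\right)\right) - 52\right)^{2} = \left(\left(3 - \frac{1}{6}\right) - 52\right)^{2} = \left(\frac{17}{6} - 52\right)^{2} = \left(- \frac{295}{6}\right)^{2} = \frac{87025}{36}$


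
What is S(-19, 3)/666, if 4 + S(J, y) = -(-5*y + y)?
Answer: 4/333 ≈ 0.012012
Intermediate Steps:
S(J, y) = -4 + 4*y (S(J, y) = -4 - (-5*y + y) = -4 - (-4)*y = -4 + 4*y)
S(-19, 3)/666 = (-4 + 4*3)/666 = (-4 + 12)*(1/666) = 8*(1/666) = 4/333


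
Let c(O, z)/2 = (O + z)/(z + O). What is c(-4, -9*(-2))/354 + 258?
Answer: 45667/177 ≈ 258.01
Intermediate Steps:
c(O, z) = 2 (c(O, z) = 2*((O + z)/(z + O)) = 2*((O + z)/(O + z)) = 2*1 = 2)
c(-4, -9*(-2))/354 + 258 = 2/354 + 258 = 2*(1/354) + 258 = 1/177 + 258 = 45667/177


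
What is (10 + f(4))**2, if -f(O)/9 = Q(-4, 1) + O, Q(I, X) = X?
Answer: 1225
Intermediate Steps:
f(O) = -9 - 9*O (f(O) = -9*(1 + O) = -9 - 9*O)
(10 + f(4))**2 = (10 + (-9 - 9*4))**2 = (10 + (-9 - 36))**2 = (10 - 45)**2 = (-35)**2 = 1225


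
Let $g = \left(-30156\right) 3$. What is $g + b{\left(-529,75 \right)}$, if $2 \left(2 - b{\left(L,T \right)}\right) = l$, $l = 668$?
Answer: $-90800$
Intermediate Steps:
$g = -90468$
$b{\left(L,T \right)} = -332$ ($b{\left(L,T \right)} = 2 - 334 = -332$)
$g + b{\left(-529,75 \right)} = -90468 - 332 = -90800$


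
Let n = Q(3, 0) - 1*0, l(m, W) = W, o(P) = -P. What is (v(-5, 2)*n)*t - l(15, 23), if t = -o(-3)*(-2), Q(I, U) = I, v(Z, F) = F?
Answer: 13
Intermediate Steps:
n = 3 (n = 3 - 1*0 = 3 + 0 = 3)
t = 6 (t = -(-1)*(-3)*(-2) = -1*3*(-2) = -3*(-2) = 6)
(v(-5, 2)*n)*t - l(15, 23) = (2*3)*6 - 1*23 = 6*6 - 23 = 36 - 23 = 13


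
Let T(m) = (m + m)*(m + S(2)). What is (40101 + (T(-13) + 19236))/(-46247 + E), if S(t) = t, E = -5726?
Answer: -59623/51973 ≈ -1.1472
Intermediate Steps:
T(m) = 2*m*(2 + m) (T(m) = (m + m)*(m + 2) = (2*m)*(2 + m) = 2*m*(2 + m))
(40101 + (T(-13) + 19236))/(-46247 + E) = (40101 + (2*(-13)*(2 - 13) + 19236))/(-46247 - 5726) = (40101 + (2*(-13)*(-11) + 19236))/(-51973) = (40101 + (286 + 19236))*(-1/51973) = (40101 + 19522)*(-1/51973) = 59623*(-1/51973) = -59623/51973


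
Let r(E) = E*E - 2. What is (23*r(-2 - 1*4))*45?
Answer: 35190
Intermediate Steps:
r(E) = -2 + E**2 (r(E) = E**2 - 2 = -2 + E**2)
(23*r(-2 - 1*4))*45 = (23*(-2 + (-2 - 1*4)**2))*45 = (23*(-2 + (-2 - 4)**2))*45 = (23*(-2 + (-6)**2))*45 = (23*(-2 + 36))*45 = (23*34)*45 = 782*45 = 35190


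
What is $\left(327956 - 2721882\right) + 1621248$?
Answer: $-772678$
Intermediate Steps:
$\left(327956 - 2721882\right) + 1621248 = -2393926 + 1621248 = -772678$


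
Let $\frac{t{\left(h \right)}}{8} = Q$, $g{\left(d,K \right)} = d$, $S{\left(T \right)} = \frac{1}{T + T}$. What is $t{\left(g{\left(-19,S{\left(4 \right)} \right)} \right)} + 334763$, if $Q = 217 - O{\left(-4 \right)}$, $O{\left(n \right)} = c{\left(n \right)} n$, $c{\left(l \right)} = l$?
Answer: $336371$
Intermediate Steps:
$S{\left(T \right)} = \frac{1}{2 T}$
$O{\left(n \right)} = n^{2}$ ($O{\left(n \right)} = n n = n^{2}$)
$Q = 201$ ($Q = 217 - \left(-4\right)^{2} = 217 - 16 = 201$)
$t{\left(h \right)} = 1608$ ($t{\left(h \right)} = 8 \cdot 201 = 1608$)
$t{\left(g{\left(-19,S{\left(4 \right)} \right)} \right)} + 334763 = 1608 + 334763 = 336371$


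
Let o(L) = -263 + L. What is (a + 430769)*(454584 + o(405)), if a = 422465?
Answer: 387987683884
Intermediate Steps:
(a + 430769)*(454584 + o(405)) = (422465 + 430769)*(454584 + (-263 + 405)) = 853234*(454584 + 142) = 853234*454726 = 387987683884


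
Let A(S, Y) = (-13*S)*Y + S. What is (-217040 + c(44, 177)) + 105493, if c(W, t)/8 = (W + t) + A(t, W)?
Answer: -918315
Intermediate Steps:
A(S, Y) = S - 13*S*Y (A(S, Y) = -13*S*Y + S = S - 13*S*Y)
c(W, t) = 8*W + 8*t + 8*t*(1 - 13*W) (c(W, t) = 8*((W + t) + t*(1 - 13*W)) = 8*(W + t + t*(1 - 13*W)) = 8*W + 8*t + 8*t*(1 - 13*W))
(-217040 + c(44, 177)) + 105493 = (-217040 + (8*44 + 8*177 - 8*177*(-1 + 13*44))) + 105493 = (-217040 + (352 + 1416 - 8*177*(-1 + 572))) + 105493 = (-217040 + (352 + 1416 - 8*177*571)) + 105493 = (-217040 + (352 + 1416 - 808536)) + 105493 = (-217040 - 806768) + 105493 = -1023808 + 105493 = -918315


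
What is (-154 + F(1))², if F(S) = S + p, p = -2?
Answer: 24025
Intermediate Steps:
F(S) = -2 + S (F(S) = S - 2 = -2 + S)
(-154 + F(1))² = (-154 + (-2 + 1))² = (-154 - 1)² = (-155)² = 24025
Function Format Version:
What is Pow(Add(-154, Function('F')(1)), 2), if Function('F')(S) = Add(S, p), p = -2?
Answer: 24025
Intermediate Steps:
Function('F')(S) = Add(-2, S) (Function('F')(S) = Add(S, -2) = Add(-2, S))
Pow(Add(-154, Function('F')(1)), 2) = Pow(Add(-154, Add(-2, 1)), 2) = Pow(Add(-154, -1), 2) = Pow(-155, 2) = 24025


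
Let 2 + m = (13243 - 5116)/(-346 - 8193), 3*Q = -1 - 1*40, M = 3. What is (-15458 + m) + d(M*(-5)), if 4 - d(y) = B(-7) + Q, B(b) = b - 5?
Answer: -395303230/25617 ≈ -15431.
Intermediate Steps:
Q = -41/3 (Q = (-1 - 1*40)/3 = (-1 - 40)/3 = (⅓)*(-41) = -41/3 ≈ -13.667)
m = -25205/8539 (m = -2 + (13243 - 5116)/(-346 - 8193) = -2 + 8127/(-8539) = -2 + 8127*(-1/8539) = -2 - 8127/8539 = -25205/8539 ≈ -2.9518)
B(b) = -5 + b
d(y) = 89/3 (d(y) = 4 - ((-5 - 7) - 41/3) = 4 - (-12 - 41/3) = 4 - 1*(-77/3) = 4 + 77/3 = 89/3)
(-15458 + m) + d(M*(-5)) = (-15458 - 25205/8539) + 89/3 = -132021067/8539 + 89/3 = -395303230/25617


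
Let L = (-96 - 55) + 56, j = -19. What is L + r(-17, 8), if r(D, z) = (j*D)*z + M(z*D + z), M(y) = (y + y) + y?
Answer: 2105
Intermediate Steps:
M(y) = 3*y (M(y) = 2*y + y = 3*y)
L = -95 (L = -151 + 56 = -95)
r(D, z) = 3*z - 16*D*z (r(D, z) = (-19*D)*z + 3*(z*D + z) = -19*D*z + 3*(D*z + z) = -19*D*z + 3*(z + D*z) = -19*D*z + (3*z + 3*D*z) = 3*z - 16*D*z)
L + r(-17, 8) = -95 + 8*(3 - 16*(-17)) = -95 + 8*(3 + 272) = -95 + 8*275 = -95 + 2200 = 2105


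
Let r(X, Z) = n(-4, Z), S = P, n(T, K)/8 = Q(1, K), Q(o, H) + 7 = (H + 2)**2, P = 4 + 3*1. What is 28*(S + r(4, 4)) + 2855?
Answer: 9547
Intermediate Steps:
P = 7 (P = 4 + 3 = 7)
Q(o, H) = -7 + (2 + H)**2 (Q(o, H) = -7 + (H + 2)**2 = -7 + (2 + H)**2)
n(T, K) = -56 + 8*(2 + K)**2 (n(T, K) = 8*(-7 + (2 + K)**2) = -56 + 8*(2 + K)**2)
S = 7
r(X, Z) = -56 + 8*(2 + Z)**2
28*(S + r(4, 4)) + 2855 = 28*(7 + (-56 + 8*(2 + 4)**2)) + 2855 = 28*(7 + (-56 + 8*6**2)) + 2855 = 28*(7 + (-56 + 8*36)) + 2855 = 28*(7 + (-56 + 288)) + 2855 = 28*(7 + 232) + 2855 = 28*239 + 2855 = 6692 + 2855 = 9547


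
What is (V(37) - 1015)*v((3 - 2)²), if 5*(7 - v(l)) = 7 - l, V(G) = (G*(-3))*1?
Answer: -32654/5 ≈ -6530.8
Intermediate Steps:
V(G) = -3*G (V(G) = -3*G*1 = -3*G)
v(l) = 28/5 + l/5 (v(l) = 7 - (7 - l)/5 = 7 + (-7/5 + l/5) = 28/5 + l/5)
(V(37) - 1015)*v((3 - 2)²) = (-3*37 - 1015)*(28/5 + (3 - 2)²/5) = (-111 - 1015)*(28/5 + (⅕)*1²) = -1126*(28/5 + (⅕)*1) = -1126*(28/5 + ⅕) = -1126*29/5 = -32654/5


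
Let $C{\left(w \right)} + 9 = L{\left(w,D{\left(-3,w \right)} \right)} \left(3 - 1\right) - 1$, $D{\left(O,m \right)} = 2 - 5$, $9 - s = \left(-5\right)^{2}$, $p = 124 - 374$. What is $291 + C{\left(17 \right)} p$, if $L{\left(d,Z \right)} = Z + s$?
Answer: $12291$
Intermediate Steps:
$p = -250$
$s = -16$ ($s = 9 - \left(-5\right)^{2} = 9 - 25 = -16$)
$D{\left(O,m \right)} = -3$
$L{\left(d,Z \right)} = -16 + Z$ ($L{\left(d,Z \right)} = Z - 16 = -16 + Z$)
$C{\left(w \right)} = -48$ ($C{\left(w \right)} = -9 + \left(\left(-16 - 3\right) \left(3 - 1\right) - 1\right) = -9 - 39 = -48$)
$291 + C{\left(17 \right)} p = 291 - -12000 = 291 + 12000 = 12291$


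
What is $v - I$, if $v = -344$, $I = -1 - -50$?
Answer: $-393$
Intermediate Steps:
$I = 49$ ($I = -1 + 50 = 49$)
$v - I = -344 - 49 = -393$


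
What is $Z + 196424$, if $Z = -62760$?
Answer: $133664$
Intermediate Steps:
$Z + 196424 = -62760 + 196424 = 133664$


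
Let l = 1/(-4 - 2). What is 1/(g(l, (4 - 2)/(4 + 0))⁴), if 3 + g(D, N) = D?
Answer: 1296/130321 ≈ 0.0099447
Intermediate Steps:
l = -⅙ (l = 1/(-6) = -⅙ ≈ -0.16667)
g(D, N) = -3 + D
1/(g(l, (4 - 2)/(4 + 0))⁴) = 1/((-3 - ⅙)⁴) = 1/((-19/6)⁴) = 1/(130321/1296) = 1296/130321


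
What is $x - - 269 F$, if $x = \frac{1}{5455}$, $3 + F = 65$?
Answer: $\frac{90978491}{5455} \approx 16678.0$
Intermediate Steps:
$F = 62$ ($F = -3 + 65 = 62$)
$x = \frac{1}{5455} \approx 0.00018332$
$x - - 269 F = \frac{1}{5455} - \left(-269\right) 62 = \frac{1}{5455} - -16678 = \frac{1}{5455} + 16678 = \frac{90978491}{5455}$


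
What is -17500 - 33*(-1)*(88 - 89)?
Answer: -17533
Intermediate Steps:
-17500 - 33*(-1)*(88 - 89) = -17500 - (-33)*(-1) = -17500 - 1*33 = -17500 - 33 = -17533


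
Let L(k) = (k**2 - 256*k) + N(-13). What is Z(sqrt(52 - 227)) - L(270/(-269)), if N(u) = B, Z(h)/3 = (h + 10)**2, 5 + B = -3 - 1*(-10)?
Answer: -35092127/72361 + 300*I*sqrt(7) ≈ -484.96 + 793.73*I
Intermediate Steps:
B = 2 (B = -5 + (-3 - 1*(-10)) = -5 + (-3 + 10) = -5 + 7 = 2)
Z(h) = 3*(10 + h)**2 (Z(h) = 3*(h + 10)**2 = 3*(10 + h)**2)
N(u) = 2
L(k) = 2 + k**2 - 256*k (L(k) = (k**2 - 256*k) + 2 = 2 + k**2 - 256*k)
Z(sqrt(52 - 227)) - L(270/(-269)) = 3*(10 + sqrt(52 - 227))**2 - (2 + (270/(-269))**2 - 69120/(-269)) = 3*(10 + sqrt(-175))**2 - (2 + (270*(-1/269))**2 - 69120*(-1)/269) = 3*(10 + 5*I*sqrt(7))**2 - (2 + (-270/269)**2 - 256*(-270/269)) = 3*(10 + 5*I*sqrt(7))**2 - (2 + 72900/72361 + 69120/269) = 3*(10 + 5*I*sqrt(7))**2 - 1*18810902/72361 = 3*(10 + 5*I*sqrt(7))**2 - 18810902/72361 = -18810902/72361 + 3*(10 + 5*I*sqrt(7))**2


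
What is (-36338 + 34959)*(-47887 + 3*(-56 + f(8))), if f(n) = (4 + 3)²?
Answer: 66065132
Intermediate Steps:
f(n) = 49 (f(n) = 7² = 49)
(-36338 + 34959)*(-47887 + 3*(-56 + f(8))) = (-36338 + 34959)*(-47887 + 3*(-56 + 49)) = -1379*(-47887 + 3*(-7)) = -1379*(-47887 - 21) = -1379*(-47908) = 66065132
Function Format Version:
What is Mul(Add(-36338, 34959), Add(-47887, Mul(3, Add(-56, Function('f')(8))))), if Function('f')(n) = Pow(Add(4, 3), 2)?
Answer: 66065132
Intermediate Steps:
Function('f')(n) = 49 (Function('f')(n) = Pow(7, 2) = 49)
Mul(Add(-36338, 34959), Add(-47887, Mul(3, Add(-56, Function('f')(8))))) = Mul(Add(-36338, 34959), Add(-47887, Mul(3, Add(-56, 49)))) = Mul(-1379, Add(-47887, Mul(3, -7))) = Mul(-1379, Add(-47887, -21)) = Mul(-1379, -47908) = 66065132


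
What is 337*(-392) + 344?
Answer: -131760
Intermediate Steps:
337*(-392) + 344 = -132104 + 344 = -131760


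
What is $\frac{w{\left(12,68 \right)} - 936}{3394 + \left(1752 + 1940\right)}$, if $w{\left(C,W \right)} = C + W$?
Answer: $- \frac{428}{3543} \approx -0.1208$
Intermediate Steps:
$\frac{w{\left(12,68 \right)} - 936}{3394 + \left(1752 + 1940\right)} = \frac{\left(12 + 68\right) - 936}{3394 + \left(1752 + 1940\right)} = \frac{80 - 936}{3394 + 3692} = - \frac{856}{7086} = \left(-856\right) \frac{1}{7086} = - \frac{428}{3543}$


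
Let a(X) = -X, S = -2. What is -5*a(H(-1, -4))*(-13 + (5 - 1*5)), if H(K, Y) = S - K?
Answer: 65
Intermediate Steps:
H(K, Y) = -2 - K
-5*a(H(-1, -4))*(-13 + (5 - 1*5)) = -5*(-(-2 - 1*(-1)))*(-13 + (5 - 1*5)) = -5*(-(-2 + 1))*(-13 + (5 - 5)) = -5*(-1*(-1))*(-13 + 0) = -5*(-13) = 65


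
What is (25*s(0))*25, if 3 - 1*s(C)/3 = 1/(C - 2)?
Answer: 13125/2 ≈ 6562.5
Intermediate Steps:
s(C) = 9 - 3/(-2 + C) (s(C) = 9 - 3/(C - 2) = 9 - 3/(-2 + C))
(25*s(0))*25 = (25*(3*(-7 + 3*0)/(-2 + 0)))*25 = (25*(3*(-7 + 0)/(-2)))*25 = (25*(3*(-½)*(-7)))*25 = (25*(21/2))*25 = (525/2)*25 = 13125/2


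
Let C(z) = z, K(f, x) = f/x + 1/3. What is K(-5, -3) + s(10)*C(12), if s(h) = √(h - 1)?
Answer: 38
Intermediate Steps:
K(f, x) = ⅓ + f/x (K(f, x) = f/x + 1*(⅓) = f/x + ⅓ = ⅓ + f/x)
s(h) = √(-1 + h)
K(-5, -3) + s(10)*C(12) = (-5 + (⅓)*(-3))/(-3) + √(-1 + 10)*12 = -(-5 - 1)/3 + √9*12 = -⅓*(-6) + 3*12 = 2 + 36 = 38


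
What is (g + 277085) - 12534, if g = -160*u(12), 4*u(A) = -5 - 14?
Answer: 265311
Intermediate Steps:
u(A) = -19/4 (u(A) = (-5 - 14)/4 = (¼)*(-19) = -19/4)
g = 760 (g = -160*(-19/4) = 760)
(g + 277085) - 12534 = (760 + 277085) - 12534 = 277845 - 12534 = 265311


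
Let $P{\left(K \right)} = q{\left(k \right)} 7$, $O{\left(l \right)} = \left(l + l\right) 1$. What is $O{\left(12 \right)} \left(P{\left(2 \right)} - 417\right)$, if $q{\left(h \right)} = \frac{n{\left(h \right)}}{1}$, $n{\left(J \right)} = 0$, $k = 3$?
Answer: $-10008$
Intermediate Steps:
$O{\left(l \right)} = 2 l$ ($O{\left(l \right)} = 2 l 1 = 2 l$)
$q{\left(h \right)} = 0$ ($q{\left(h \right)} = \frac{0}{1} = 0 \cdot 1 = 0$)
$P{\left(K \right)} = 0$ ($P{\left(K \right)} = 0 \cdot 7 = 0$)
$O{\left(12 \right)} \left(P{\left(2 \right)} - 417\right) = 2 \cdot 12 \left(0 - 417\right) = 24 \left(-417\right) = -10008$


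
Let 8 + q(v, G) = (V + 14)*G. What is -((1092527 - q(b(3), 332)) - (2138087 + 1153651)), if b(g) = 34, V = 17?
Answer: 2209495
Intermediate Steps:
q(v, G) = -8 + 31*G (q(v, G) = -8 + (17 + 14)*G = -8 + 31*G)
-((1092527 - q(b(3), 332)) - (2138087 + 1153651)) = -((1092527 - (-8 + 31*332)) - (2138087 + 1153651)) = -((1092527 - (-8 + 10292)) - 1*3291738) = -((1092527 - 1*10284) - 3291738) = -((1092527 - 10284) - 3291738) = -(1082243 - 3291738) = -1*(-2209495) = 2209495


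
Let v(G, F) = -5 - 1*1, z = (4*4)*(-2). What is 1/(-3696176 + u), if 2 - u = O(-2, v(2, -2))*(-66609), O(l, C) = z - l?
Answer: -1/5694444 ≈ -1.7561e-7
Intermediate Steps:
z = -32 (z = 16*(-2) = -32)
v(G, F) = -6 (v(G, F) = -5 - 1 = -6)
O(l, C) = -32 - l
u = -1998268 (u = 2 - (-32 - 1*(-2))*(-66609) = 2 - (-32 + 2)*(-66609) = 2 - (-30)*(-66609) = 2 - 1*1998270 = 2 - 1998270 = -1998268)
1/(-3696176 + u) = 1/(-3696176 - 1998268) = 1/(-5694444) = -1/5694444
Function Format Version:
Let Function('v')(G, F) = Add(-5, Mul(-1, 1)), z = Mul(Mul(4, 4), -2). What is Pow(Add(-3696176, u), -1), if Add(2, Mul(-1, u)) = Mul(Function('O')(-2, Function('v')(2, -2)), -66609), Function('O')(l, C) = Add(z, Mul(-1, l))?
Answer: Rational(-1, 5694444) ≈ -1.7561e-7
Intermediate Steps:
z = -32 (z = Mul(16, -2) = -32)
Function('v')(G, F) = -6 (Function('v')(G, F) = Add(-5, -1) = -6)
Function('O')(l, C) = Add(-32, Mul(-1, l))
u = -1998268 (u = Add(2, Mul(-1, Mul(Add(-32, Mul(-1, -2)), -66609))) = Add(2, Mul(-1, Mul(Add(-32, 2), -66609))) = Add(2, Mul(-1, Mul(-30, -66609))) = Add(2, Mul(-1, 1998270)) = Add(2, -1998270) = -1998268)
Pow(Add(-3696176, u), -1) = Pow(Add(-3696176, -1998268), -1) = Pow(-5694444, -1) = Rational(-1, 5694444)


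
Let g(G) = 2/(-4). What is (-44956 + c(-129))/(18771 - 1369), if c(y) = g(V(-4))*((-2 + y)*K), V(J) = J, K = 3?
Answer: -89519/34804 ≈ -2.5721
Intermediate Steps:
g(G) = -½ (g(G) = 2*(-¼) = -½)
c(y) = 3 - 3*y/2 (c(y) = -(-2 + y)*3/2 = -(-6 + 3*y)/2 = 3 - 3*y/2)
(-44956 + c(-129))/(18771 - 1369) = (-44956 + (3 - 3/2*(-129)))/(18771 - 1369) = (-44956 + (3 + 387/2))/17402 = (-44956 + 393/2)*(1/17402) = -89519/2*1/17402 = -89519/34804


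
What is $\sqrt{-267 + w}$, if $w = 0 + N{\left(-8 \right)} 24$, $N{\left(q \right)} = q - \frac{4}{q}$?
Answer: $i \sqrt{447} \approx 21.142 i$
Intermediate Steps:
$N{\left(q \right)} = q - \frac{4}{q}$
$w = -180$ ($w = 0 + \left(-8 - \frac{4}{-8}\right) 24 = 0 + \left(-8 - - \frac{1}{2}\right) 24 = 0 + \left(-8 + \frac{1}{2}\right) 24 = 0 - 180 = -180$)
$\sqrt{-267 + w} = \sqrt{-267 - 180} = \sqrt{-447} = i \sqrt{447}$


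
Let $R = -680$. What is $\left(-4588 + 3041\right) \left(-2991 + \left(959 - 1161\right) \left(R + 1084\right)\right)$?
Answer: $130874653$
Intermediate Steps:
$\left(-4588 + 3041\right) \left(-2991 + \left(959 - 1161\right) \left(R + 1084\right)\right) = \left(-4588 + 3041\right) \left(-2991 + \left(959 - 1161\right) \left(-680 + 1084\right)\right) = - 1547 \left(-2991 - 81608\right) = \left(-1547\right) \left(-84599\right) = 130874653$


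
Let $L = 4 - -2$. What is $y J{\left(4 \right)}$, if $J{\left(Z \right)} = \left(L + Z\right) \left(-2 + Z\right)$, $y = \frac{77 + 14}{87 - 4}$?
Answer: $\frac{1820}{83} \approx 21.928$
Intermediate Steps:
$y = \frac{91}{83} \approx 1.0964$
$L = 6$ ($L = 4 + 2 = 6$)
$J{\left(Z \right)} = \left(-2 + Z\right) \left(6 + Z\right)$ ($J{\left(Z \right)} = \left(6 + Z\right) \left(-2 + Z\right) = \left(-2 + Z\right) \left(6 + Z\right)$)
$y J{\left(4 \right)} = \frac{91 \left(-12 + 4^{2} + 4 \cdot 4\right)}{83} = \frac{91 \left(-12 + 16 + 16\right)}{83} = \frac{91}{83} \cdot 20 = \frac{1820}{83}$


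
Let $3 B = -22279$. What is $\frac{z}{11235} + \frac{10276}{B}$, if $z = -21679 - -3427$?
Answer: $- \frac{250996296}{83434855} \approx -3.0083$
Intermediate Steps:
$B = - \frac{22279}{3}$ ($B = \frac{1}{3} \left(-22279\right) = - \frac{22279}{3} \approx -7426.3$)
$z = -18252$ ($z = -21679 + 3427 = -18252$)
$\frac{z}{11235} + \frac{10276}{B} = - \frac{18252}{11235} + \frac{10276}{- \frac{22279}{3}} = \left(-18252\right) \frac{1}{11235} + 10276 \left(- \frac{3}{22279}\right) = - \frac{6084}{3745} - \frac{30828}{22279} = - \frac{250996296}{83434855}$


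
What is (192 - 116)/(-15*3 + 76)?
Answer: 76/31 ≈ 2.4516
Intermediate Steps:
(192 - 116)/(-15*3 + 76) = 76/(-45 + 76) = 76/31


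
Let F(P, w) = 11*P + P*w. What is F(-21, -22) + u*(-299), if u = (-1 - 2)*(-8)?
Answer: -6945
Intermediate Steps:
u = 24 (u = -3*(-8) = 24)
F(-21, -22) + u*(-299) = -21*(11 - 22) + 24*(-299) = -21*(-11) - 7176 = 231 - 7176 = -6945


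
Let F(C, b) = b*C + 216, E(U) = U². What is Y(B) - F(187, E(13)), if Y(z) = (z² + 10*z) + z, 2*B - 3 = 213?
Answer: -18967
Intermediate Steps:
B = 108 (B = 3/2 + (½)*213 = 3/2 + 213/2 = 108)
F(C, b) = 216 + C*b (F(C, b) = C*b + 216 = 216 + C*b)
Y(z) = z² + 11*z
Y(B) - F(187, E(13)) = 108*(11 + 108) - (216 + 187*13²) = 108*119 - (216 + 187*169) = 12852 - (216 + 31603) = 12852 - 1*31819 = 12852 - 31819 = -18967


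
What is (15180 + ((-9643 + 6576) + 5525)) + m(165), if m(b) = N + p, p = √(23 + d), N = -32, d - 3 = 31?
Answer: 17606 + √57 ≈ 17614.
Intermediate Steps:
d = 34 (d = 3 + 31 = 34)
p = √57 (p = √(23 + 34) = √57 ≈ 7.5498)
m(b) = -32 + √57
(15180 + ((-9643 + 6576) + 5525)) + m(165) = (15180 + ((-9643 + 6576) + 5525)) + (-32 + √57) = (15180 + (-3067 + 5525)) + (-32 + √57) = (15180 + 2458) + (-32 + √57) = 17638 + (-32 + √57) = 17606 + √57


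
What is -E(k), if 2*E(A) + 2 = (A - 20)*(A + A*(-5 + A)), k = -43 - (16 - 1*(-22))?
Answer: 695387/2 ≈ 3.4769e+5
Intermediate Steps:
k = -81 (k = -43 - (16 + 22) = -43 - 1*38 = -43 - 38 = -81)
E(A) = -1 + (-20 + A)*(A + A*(-5 + A))/2 (E(A) = -1 + ((A - 20)*(A + A*(-5 + A)))/2 = -1 + ((-20 + A)*(A + A*(-5 + A)))/2 = -1 + (-20 + A)*(A + A*(-5 + A))/2)
-E(k) = -(-1 + (1/2)*(-81)**3 - 12*(-81)**2 + 40*(-81)) = -(-1 + (1/2)*(-531441) - 12*6561 - 3240) = -(-1 - 531441/2 - 78732 - 3240) = -1*(-695387/2) = 695387/2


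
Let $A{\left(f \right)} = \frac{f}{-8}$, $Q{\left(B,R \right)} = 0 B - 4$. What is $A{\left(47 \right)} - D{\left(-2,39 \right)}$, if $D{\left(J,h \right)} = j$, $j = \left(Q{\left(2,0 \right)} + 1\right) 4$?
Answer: $\frac{49}{8} \approx 6.125$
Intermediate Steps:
$Q{\left(B,R \right)} = -4$ ($Q{\left(B,R \right)} = 0 - 4 = -4$)
$j = -12$ ($j = \left(-4 + 1\right) 4 = \left(-3\right) 4 = -12$)
$D{\left(J,h \right)} = -12$
$A{\left(f \right)} = - \frac{f}{8}$ ($A{\left(f \right)} = f \left(- \frac{1}{8}\right) = - \frac{f}{8}$)
$A{\left(47 \right)} - D{\left(-2,39 \right)} = \left(- \frac{1}{8}\right) 47 - -12 = - \frac{47}{8} + 12 = \frac{49}{8}$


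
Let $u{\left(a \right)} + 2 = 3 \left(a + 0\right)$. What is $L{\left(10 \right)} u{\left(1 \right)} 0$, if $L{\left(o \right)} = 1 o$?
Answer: $0$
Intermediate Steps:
$u{\left(a \right)} = -2 + 3 a$ ($u{\left(a \right)} = -2 + 3 \left(a + 0\right) = -2 + 3 a$)
$L{\left(o \right)} = o$
$L{\left(10 \right)} u{\left(1 \right)} 0 = 10 \left(-2 + 3 \cdot 1\right) 0 = 10 \left(-2 + 3\right) 0 = 10 \cdot 1 \cdot 0 = 10 \cdot 0 = 0$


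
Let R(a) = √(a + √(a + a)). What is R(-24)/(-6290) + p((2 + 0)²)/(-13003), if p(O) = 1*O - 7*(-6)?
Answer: -46/13003 - √(-6 + I*√3)/3145 ≈ -0.0036489 - 0.00078676*I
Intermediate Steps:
R(a) = √(a + √2*√a) (R(a) = √(a + √(2*a)) = √(a + √2*√a))
p(O) = 42 + O (p(O) = O + 42 = 42 + O)
R(-24)/(-6290) + p((2 + 0)²)/(-13003) = √(-24 + √2*√(-24))/(-6290) + (42 + (2 + 0)²)/(-13003) = √(-24 + √2*(2*I*√6))*(-1/6290) + (42 + 2²)*(-1/13003) = √(-24 + 4*I*√3)*(-1/6290) + (42 + 4)*(-1/13003) = -√(-24 + 4*I*√3)/6290 + 46*(-1/13003) = -√(-24 + 4*I*√3)/6290 - 46/13003 = -46/13003 - √(-24 + 4*I*√3)/6290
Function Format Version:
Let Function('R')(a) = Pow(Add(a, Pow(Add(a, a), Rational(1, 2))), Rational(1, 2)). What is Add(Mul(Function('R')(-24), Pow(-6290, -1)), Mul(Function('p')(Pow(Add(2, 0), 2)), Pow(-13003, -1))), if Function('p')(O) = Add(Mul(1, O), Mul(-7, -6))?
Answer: Add(Rational(-46, 13003), Mul(Rational(-1, 3145), Pow(Add(-6, Mul(I, Pow(3, Rational(1, 2)))), Rational(1, 2)))) ≈ Add(-0.0036489, Mul(-0.00078676, I))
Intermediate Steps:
Function('R')(a) = Pow(Add(a, Mul(Pow(2, Rational(1, 2)), Pow(a, Rational(1, 2)))), Rational(1, 2)) (Function('R')(a) = Pow(Add(a, Pow(Mul(2, a), Rational(1, 2))), Rational(1, 2)) = Pow(Add(a, Mul(Pow(2, Rational(1, 2)), Pow(a, Rational(1, 2)))), Rational(1, 2)))
Function('p')(O) = Add(42, O) (Function('p')(O) = Add(O, 42) = Add(42, O))
Add(Mul(Function('R')(-24), Pow(-6290, -1)), Mul(Function('p')(Pow(Add(2, 0), 2)), Pow(-13003, -1))) = Add(Mul(Pow(Add(-24, Mul(Pow(2, Rational(1, 2)), Pow(-24, Rational(1, 2)))), Rational(1, 2)), Pow(-6290, -1)), Mul(Add(42, Pow(Add(2, 0), 2)), Pow(-13003, -1))) = Add(Mul(Pow(Add(-24, Mul(Pow(2, Rational(1, 2)), Mul(2, I, Pow(6, Rational(1, 2))))), Rational(1, 2)), Rational(-1, 6290)), Mul(Add(42, Pow(2, 2)), Rational(-1, 13003))) = Add(Mul(Pow(Add(-24, Mul(4, I, Pow(3, Rational(1, 2)))), Rational(1, 2)), Rational(-1, 6290)), Mul(Add(42, 4), Rational(-1, 13003))) = Add(Mul(Rational(-1, 6290), Pow(Add(-24, Mul(4, I, Pow(3, Rational(1, 2)))), Rational(1, 2))), Mul(46, Rational(-1, 13003))) = Add(Mul(Rational(-1, 6290), Pow(Add(-24, Mul(4, I, Pow(3, Rational(1, 2)))), Rational(1, 2))), Rational(-46, 13003)) = Add(Rational(-46, 13003), Mul(Rational(-1, 6290), Pow(Add(-24, Mul(4, I, Pow(3, Rational(1, 2)))), Rational(1, 2))))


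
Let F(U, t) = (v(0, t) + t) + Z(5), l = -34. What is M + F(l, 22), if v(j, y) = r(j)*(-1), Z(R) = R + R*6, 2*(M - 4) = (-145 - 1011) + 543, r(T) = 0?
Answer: -491/2 ≈ -245.50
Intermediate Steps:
M = -605/2 (M = 4 + ((-145 - 1011) + 543)/2 = 4 + (-1156 + 543)/2 = 4 + (½)*(-613) = 4 - 613/2 = -605/2 ≈ -302.50)
Z(R) = 7*R (Z(R) = R + 6*R = 7*R)
v(j, y) = 0 (v(j, y) = 0*(-1) = 0)
F(U, t) = 35 + t (F(U, t) = (0 + t) + 7*5 = t + 35 = 35 + t)
M + F(l, 22) = -605/2 + (35 + 22) = -605/2 + 57 = -491/2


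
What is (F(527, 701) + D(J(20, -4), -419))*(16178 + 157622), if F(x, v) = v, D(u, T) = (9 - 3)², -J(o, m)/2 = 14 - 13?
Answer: 128090600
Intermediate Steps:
J(o, m) = -2 (J(o, m) = -2*(14 - 13) = -2*1 = -2)
D(u, T) = 36 (D(u, T) = 6² = 36)
(F(527, 701) + D(J(20, -4), -419))*(16178 + 157622) = (701 + 36)*(16178 + 157622) = 737*173800 = 128090600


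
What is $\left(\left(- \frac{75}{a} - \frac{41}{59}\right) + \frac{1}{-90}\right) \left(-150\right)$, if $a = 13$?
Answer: $\frac{2234935}{2301} \approx 971.29$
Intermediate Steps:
$\left(\left(- \frac{75}{a} - \frac{41}{59}\right) + \frac{1}{-90}\right) \left(-150\right) = \left(\left(- \frac{75}{13} - \frac{41}{59}\right) + \frac{1}{-90}\right) \left(-150\right) = \left(\left(\left(-75\right) \frac{1}{13} - \frac{41}{59}\right) - \frac{1}{90}\right) \left(-150\right) = \left(\left(- \frac{75}{13} - \frac{41}{59}\right) - \frac{1}{90}\right) \left(-150\right) = \left(- \frac{4958}{767} - \frac{1}{90}\right) \left(-150\right) = \left(- \frac{446987}{69030}\right) \left(-150\right) = \frac{2234935}{2301}$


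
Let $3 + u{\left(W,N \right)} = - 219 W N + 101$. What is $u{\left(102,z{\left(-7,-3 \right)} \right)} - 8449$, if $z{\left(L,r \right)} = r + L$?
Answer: $215029$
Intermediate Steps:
$z{\left(L,r \right)} = L + r$
$u{\left(W,N \right)} = 98 - 219 N W$ ($u{\left(W,N \right)} = -3 + \left(- 219 W N + 101\right) = -3 - \left(-101 + 219 N W\right) = 98 - 219 N W$)
$u{\left(102,z{\left(-7,-3 \right)} \right)} - 8449 = \left(98 - 219 \left(-7 - 3\right) 102\right) - 8449 = \left(98 - \left(-2190\right) 102\right) - 8449 = \left(98 + 223380\right) - 8449 = 223478 - 8449 = 215029$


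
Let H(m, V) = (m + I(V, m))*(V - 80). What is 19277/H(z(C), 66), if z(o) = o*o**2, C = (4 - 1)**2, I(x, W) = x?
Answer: -19277/11130 ≈ -1.7320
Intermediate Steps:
C = 9 (C = 3**2 = 9)
z(o) = o**3
H(m, V) = (-80 + V)*(V + m) (H(m, V) = (m + V)*(V - 80) = (V + m)*(-80 + V) = (-80 + V)*(V + m))
19277/H(z(C), 66) = 19277/(66**2 - 80*66 - 80*9**3 + 66*9**3) = 19277/(4356 - 5280 - 80*729 + 66*729) = 19277/(4356 - 5280 - 58320 + 48114) = 19277/(-11130) = 19277*(-1/11130) = -19277/11130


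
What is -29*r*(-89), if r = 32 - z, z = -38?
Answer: 180670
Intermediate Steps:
r = 70 (r = 32 - 1*(-38) = 32 + 38 = 70)
-29*r*(-89) = -29*70*(-89) = -2030*(-89) = 180670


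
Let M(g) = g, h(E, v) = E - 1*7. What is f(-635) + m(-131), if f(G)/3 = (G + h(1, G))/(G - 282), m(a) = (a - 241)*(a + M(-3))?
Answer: 45712539/917 ≈ 49850.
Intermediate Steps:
h(E, v) = -7 + E (h(E, v) = E - 7 = -7 + E)
m(a) = (-241 + a)*(-3 + a) (m(a) = (a - 241)*(a - 3) = (-241 + a)*(-3 + a))
f(G) = 3*(-6 + G)/(-282 + G) (f(G) = 3*((G + (-7 + 1))/(G - 282)) = 3*((G - 6)/(-282 + G)) = 3*((-6 + G)/(-282 + G)) = 3*(-6 + G)/(-282 + G))
f(-635) + m(-131) = 3*(-6 - 635)/(-282 - 635) + (723 + (-131)**2 - 244*(-131)) = 3*(-641)/(-917) + (723 + 17161 + 31964) = 3*(-1/917)*(-641) + 49848 = 1923/917 + 49848 = 45712539/917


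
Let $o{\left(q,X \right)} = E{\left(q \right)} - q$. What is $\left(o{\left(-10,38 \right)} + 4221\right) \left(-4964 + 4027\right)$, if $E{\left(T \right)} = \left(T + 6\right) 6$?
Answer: $-3941959$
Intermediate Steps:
$E{\left(T \right)} = 36 + 6 T$ ($E{\left(T \right)} = \left(6 + T\right) 6 = 36 + 6 T$)
$o{\left(q,X \right)} = 36 + 5 q$ ($o{\left(q,X \right)} = \left(36 + 6 q\right) - q = 36 + 5 q$)
$\left(o{\left(-10,38 \right)} + 4221\right) \left(-4964 + 4027\right) = \left(\left(36 + 5 \left(-10\right)\right) + 4221\right) \left(-4964 + 4027\right) = \left(\left(36 - 50\right) + 4221\right) \left(-937\right) = \left(-14 + 4221\right) \left(-937\right) = 4207 \left(-937\right) = -3941959$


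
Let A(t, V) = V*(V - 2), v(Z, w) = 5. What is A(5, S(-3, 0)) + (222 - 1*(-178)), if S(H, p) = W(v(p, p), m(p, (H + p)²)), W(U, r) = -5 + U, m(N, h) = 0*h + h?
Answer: 400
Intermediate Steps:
m(N, h) = h (m(N, h) = 0 + h = h)
S(H, p) = 0 (S(H, p) = -5 + 5 = 0)
A(t, V) = V*(-2 + V)
A(5, S(-3, 0)) + (222 - 1*(-178)) = 0*(-2 + 0) + (222 - 1*(-178)) = 0*(-2) + (222 + 178) = 0 + 400 = 400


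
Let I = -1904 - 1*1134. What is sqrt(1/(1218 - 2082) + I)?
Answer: I*sqrt(15748998)/72 ≈ 55.118*I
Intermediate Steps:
I = -3038 (I = -1904 - 1134 = -3038)
sqrt(1/(1218 - 2082) + I) = sqrt(1/(1218 - 2082) - 3038) = sqrt(1/(-864) - 3038) = sqrt(-1/864 - 3038) = sqrt(-2624833/864) = I*sqrt(15748998)/72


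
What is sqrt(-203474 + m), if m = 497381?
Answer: 313*sqrt(3) ≈ 542.13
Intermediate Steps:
sqrt(-203474 + m) = sqrt(-203474 + 497381) = sqrt(293907) = 313*sqrt(3)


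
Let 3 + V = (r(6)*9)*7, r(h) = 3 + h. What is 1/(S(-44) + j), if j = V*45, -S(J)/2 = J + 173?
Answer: 1/25122 ≈ 3.9806e-5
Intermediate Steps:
S(J) = -346 - 2*J (S(J) = -2*(J + 173) = -2*(173 + J) = -346 - 2*J)
V = 564 (V = -3 + ((3 + 6)*9)*7 = -3 + (9*9)*7 = -3 + 81*7 = -3 + 567 = 564)
j = 25380 (j = 564*45 = 25380)
1/(S(-44) + j) = 1/((-346 - 2*(-44)) + 25380) = 1/((-346 + 88) + 25380) = 1/(-258 + 25380) = 1/25122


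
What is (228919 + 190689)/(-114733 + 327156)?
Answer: 419608/212423 ≈ 1.9753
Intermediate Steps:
(228919 + 190689)/(-114733 + 327156) = 419608/212423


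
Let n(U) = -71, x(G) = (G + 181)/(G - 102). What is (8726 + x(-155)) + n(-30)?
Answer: 2224309/257 ≈ 8654.9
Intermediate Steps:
x(G) = (181 + G)/(-102 + G)
(8726 + x(-155)) + n(-30) = (8726 + (181 - 155)/(-102 - 155)) - 71 = (8726 + 26/(-257)) - 71 = (8726 - 1/257*26) - 71 = (8726 - 26/257) - 71 = 2242556/257 - 71 = 2224309/257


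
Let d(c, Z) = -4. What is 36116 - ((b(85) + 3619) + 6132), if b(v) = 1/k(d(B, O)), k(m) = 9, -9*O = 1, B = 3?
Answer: 237284/9 ≈ 26365.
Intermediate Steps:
O = -⅑ (O = -⅑*1 = -⅑ ≈ -0.11111)
b(v) = ⅑ (b(v) = 1/9 = ⅑)
36116 - ((b(85) + 3619) + 6132) = 36116 - ((⅑ + 3619) + 6132) = 36116 - (32572/9 + 6132) = 36116 - 1*87760/9 = 36116 - 87760/9 = 237284/9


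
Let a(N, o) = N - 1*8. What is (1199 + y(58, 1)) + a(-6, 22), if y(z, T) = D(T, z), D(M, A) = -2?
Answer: 1183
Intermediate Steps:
a(N, o) = -8 + N (a(N, o) = N - 8 = -8 + N)
y(z, T) = -2
(1199 + y(58, 1)) + a(-6, 22) = (1199 - 2) + (-8 - 6) = 1197 - 14 = 1183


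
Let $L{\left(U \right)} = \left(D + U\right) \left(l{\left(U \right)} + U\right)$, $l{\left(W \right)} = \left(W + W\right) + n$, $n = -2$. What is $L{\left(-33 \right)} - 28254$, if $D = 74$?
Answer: $-32395$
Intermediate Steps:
$l{\left(W \right)} = -2 + 2 W$ ($l{\left(W \right)} = \left(W + W\right) - 2 = 2 W - 2 = -2 + 2 W$)
$L{\left(U \right)} = \left(-2 + 3 U\right) \left(74 + U\right)$ ($L{\left(U \right)} = \left(74 + U\right) \left(\left(-2 + 2 U\right) + U\right) = \left(74 + U\right) \left(-2 + 3 U\right) = \left(-2 + 3 U\right) \left(74 + U\right)$)
$L{\left(-33 \right)} - 28254 = \left(-148 + 3 \left(-33\right)^{2} + 220 \left(-33\right)\right) - 28254 = \left(-148 + 3 \cdot 1089 - 7260\right) - 28254 = \left(-148 + 3267 - 7260\right) - 28254 = -4141 - 28254 = -32395$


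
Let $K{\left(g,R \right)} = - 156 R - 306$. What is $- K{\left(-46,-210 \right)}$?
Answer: $-32454$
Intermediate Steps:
$K{\left(g,R \right)} = -306 - 156 R$
$- K{\left(-46,-210 \right)} = - (-306 - -32760) = - (-306 + 32760) = \left(-1\right) 32454 = -32454$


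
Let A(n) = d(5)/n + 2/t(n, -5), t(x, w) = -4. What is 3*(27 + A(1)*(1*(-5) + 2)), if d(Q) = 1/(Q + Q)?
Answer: 423/5 ≈ 84.600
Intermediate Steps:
d(Q) = 1/(2*Q)
A(n) = -1/2 + 1/(10*n) (A(n) = ((1/2)/5)/n + 2/(-4) = ((1/2)*(1/5))/n + 2*(-1/4) = 1/(10*n) - 1/2 = -1/2 + 1/(10*n))
3*(27 + A(1)*(1*(-5) + 2)) = 3*(27 + ((1/10)*(1 - 5*1)/1)*(1*(-5) + 2)) = 3*(27 + ((1/10)*1*(1 - 5))*(-5 + 2)) = 3*(27 + ((1/10)*1*(-4))*(-3)) = 3*(27 - 2/5*(-3)) = 3*(27 + 6/5) = 3*(141/5) = 423/5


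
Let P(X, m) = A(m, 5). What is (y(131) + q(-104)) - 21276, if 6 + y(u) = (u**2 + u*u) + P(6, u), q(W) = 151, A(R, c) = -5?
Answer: 13186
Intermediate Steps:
P(X, m) = -5
y(u) = -11 + 2*u**2 (y(u) = -6 + ((u**2 + u*u) - 5) = -6 + ((u**2 + u**2) - 5) = -6 + (2*u**2 - 5) = -6 + (-5 + 2*u**2) = -11 + 2*u**2)
(y(131) + q(-104)) - 21276 = ((-11 + 2*131**2) + 151) - 21276 = ((-11 + 2*17161) + 151) - 21276 = ((-11 + 34322) + 151) - 21276 = (34311 + 151) - 21276 = 34462 - 21276 = 13186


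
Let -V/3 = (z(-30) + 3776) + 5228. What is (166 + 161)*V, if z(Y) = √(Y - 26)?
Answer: -8832924 - 1962*I*√14 ≈ -8.8329e+6 - 7341.1*I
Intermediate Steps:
z(Y) = √(-26 + Y)
V = -27012 - 6*I*√14 (V = -3*((√(-26 - 30) + 3776) + 5228) = -3*((√(-56) + 3776) + 5228) = -3*((2*I*√14 + 3776) + 5228) = -3*((3776 + 2*I*√14) + 5228) = -3*(9004 + 2*I*√14) = -27012 - 6*I*√14 ≈ -27012.0 - 22.45*I)
(166 + 161)*V = (166 + 161)*(-27012 - 6*I*√14) = 327*(-27012 - 6*I*√14) = -8832924 - 1962*I*√14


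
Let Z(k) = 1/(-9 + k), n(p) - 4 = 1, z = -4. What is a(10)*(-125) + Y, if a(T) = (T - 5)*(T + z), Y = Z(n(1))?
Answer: -15001/4 ≈ -3750.3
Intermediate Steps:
n(p) = 5 (n(p) = 4 + 1 = 5)
Y = -¼ (Y = 1/(-9 + 5) = 1/(-4) = -¼ ≈ -0.25000)
a(T) = (-5 + T)*(-4 + T) (a(T) = (T - 5)*(T - 4) = (-5 + T)*(-4 + T))
a(10)*(-125) + Y = (20 + 10² - 9*10)*(-125) - ¼ = (20 + 100 - 90)*(-125) - ¼ = 30*(-125) - ¼ = -3750 - ¼ = -15001/4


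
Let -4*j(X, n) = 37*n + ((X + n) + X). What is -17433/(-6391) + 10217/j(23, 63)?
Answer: -54662717/3898510 ≈ -14.021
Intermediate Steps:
j(X, n) = -19*n/2 - X/2 (j(X, n) = -(37*n + ((X + n) + X))/4 = -(37*n + (n + 2*X))/4 = -(2*X + 38*n)/4 = -19*n/2 - X/2)
-17433/(-6391) + 10217/j(23, 63) = -17433/(-6391) + 10217/(-19/2*63 - ½*23) = -17433*(-1/6391) + 10217/(-1197/2 - 23/2) = 17433/6391 + 10217/(-610) = 17433/6391 + 10217*(-1/610) = 17433/6391 - 10217/610 = -54662717/3898510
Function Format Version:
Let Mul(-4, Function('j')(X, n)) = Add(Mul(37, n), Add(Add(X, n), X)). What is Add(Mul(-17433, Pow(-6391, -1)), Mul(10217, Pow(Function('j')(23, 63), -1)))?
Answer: Rational(-54662717, 3898510) ≈ -14.021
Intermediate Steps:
Function('j')(X, n) = Add(Mul(Rational(-19, 2), n), Mul(Rational(-1, 2), X)) (Function('j')(X, n) = Mul(Rational(-1, 4), Add(Mul(37, n), Add(Add(X, n), X))) = Mul(Rational(-1, 4), Add(Mul(37, n), Add(n, Mul(2, X)))) = Mul(Rational(-1, 4), Add(Mul(2, X), Mul(38, n))) = Add(Mul(Rational(-19, 2), n), Mul(Rational(-1, 2), X)))
Add(Mul(-17433, Pow(-6391, -1)), Mul(10217, Pow(Function('j')(23, 63), -1))) = Add(Mul(-17433, Pow(-6391, -1)), Mul(10217, Pow(Add(Mul(Rational(-19, 2), 63), Mul(Rational(-1, 2), 23)), -1))) = Add(Mul(-17433, Rational(-1, 6391)), Mul(10217, Pow(Add(Rational(-1197, 2), Rational(-23, 2)), -1))) = Add(Rational(17433, 6391), Mul(10217, Pow(-610, -1))) = Add(Rational(17433, 6391), Mul(10217, Rational(-1, 610))) = Add(Rational(17433, 6391), Rational(-10217, 610)) = Rational(-54662717, 3898510)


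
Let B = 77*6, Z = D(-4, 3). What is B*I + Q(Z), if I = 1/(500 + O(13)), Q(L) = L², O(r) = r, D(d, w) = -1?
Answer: 325/171 ≈ 1.9006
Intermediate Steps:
Z = -1
B = 462
I = 1/513 (I = 1/(500 + 13) = 1/513 ≈ 0.0019493)
B*I + Q(Z) = 462*(1/513) + (-1)² = 154/171 + 1 = 325/171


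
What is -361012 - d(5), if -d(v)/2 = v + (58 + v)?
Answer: -360876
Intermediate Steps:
d(v) = -116 - 4*v (d(v) = -2*(v + (58 + v)) = -2*(58 + 2*v) = -116 - 4*v)
-361012 - d(5) = -361012 - (-116 - 4*5) = -361012 - (-116 - 20) = -361012 - 1*(-136) = -361012 + 136 = -360876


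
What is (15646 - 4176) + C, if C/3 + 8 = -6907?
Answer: -9275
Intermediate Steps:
C = -20745 (C = -24 + 3*(-6907) = -24 - 20721 = -20745)
(15646 - 4176) + C = (15646 - 4176) - 20745 = 11470 - 20745 = -9275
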